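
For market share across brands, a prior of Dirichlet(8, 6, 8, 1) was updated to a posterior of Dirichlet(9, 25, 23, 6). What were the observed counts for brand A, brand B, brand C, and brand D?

For a Dirichlet(α) prior with multinomial counts c, the posterior is Dirichlet(α + c) componentwise.
Counts are posterior − prior componentwise: 9−8=1, 25−6=19, 23−8=15, 6−1=5.

counts (1, 19, 15, 5)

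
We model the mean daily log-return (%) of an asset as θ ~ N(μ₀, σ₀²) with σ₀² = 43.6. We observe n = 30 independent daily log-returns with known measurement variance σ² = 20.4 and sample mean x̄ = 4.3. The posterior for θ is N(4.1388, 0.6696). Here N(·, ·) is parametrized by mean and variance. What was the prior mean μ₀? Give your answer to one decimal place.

With known observation variance, the Normal–Normal posterior has precision τ_n = τ₀ + n/σ² and mean μ_n = (τ₀μ₀ + (n/σ²)x̄)/τ_n.
Here τ₀ = 1/43.6 = 0.022936 and τ_data = 30/20.4 = 1.470588, so τ_n = 1.493524.
Rearranging for μ₀: μ₀ = (μ_n·τ_n − τ_data·x̄)/τ₀ = (4.1388·1.493524 − 1.470588·4.3) / 0.022936 = -0.142131/0.022936 ≈ -6.2.

μ₀ = -6.2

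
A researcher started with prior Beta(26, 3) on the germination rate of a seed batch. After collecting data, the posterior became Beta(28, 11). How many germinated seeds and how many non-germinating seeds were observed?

A Beta(a, b) prior with s successes and f failures in binomial data gives a Beta(a+s, b+f) posterior.
So s = 28 − 26 = 2 and f = 11 − 3 = 8.

2 germinated seeds and 8 non-germinating seeds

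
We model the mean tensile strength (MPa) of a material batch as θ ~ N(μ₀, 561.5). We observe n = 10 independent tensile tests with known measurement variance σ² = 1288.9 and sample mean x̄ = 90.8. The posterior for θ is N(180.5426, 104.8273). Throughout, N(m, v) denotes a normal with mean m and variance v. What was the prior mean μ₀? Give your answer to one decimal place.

μ₀ = 571.5

With known observation variance, the Normal–Normal posterior has precision τ_n = τ₀ + n/σ² and mean μ_n = (τ₀μ₀ + (n/σ²)x̄)/τ_n.
Here τ₀ = 1/561.5 = 0.001781 and τ_data = 10/1288.9 = 0.007759, so τ_n = 0.009540.
Rearranging for μ₀: μ₀ = (μ_n·τ_n − τ_data·x̄)/τ₀ = (180.5426·0.009540 − 0.007759·90.8) / 0.001781 = 1.017859/0.001781 ≈ 571.5.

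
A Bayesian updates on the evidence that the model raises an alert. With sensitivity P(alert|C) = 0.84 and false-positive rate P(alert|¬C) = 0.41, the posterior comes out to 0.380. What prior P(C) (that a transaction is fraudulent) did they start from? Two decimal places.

P(C) = 0.23

Bayes' rule in odds form gives O(C|E) = O(C)·[P(E|C)/P(E|¬C)], hence O(C) = O(C|E)/LR.
Posterior odds = 0.380/(1−0.380) = 0.6129. LR = 0.84/0.41 = 2.0488.
Prior odds = 0.6129/2.0488 = 0.2992, so P(C) = 0.2992/(1+0.2992) ≈ 0.23.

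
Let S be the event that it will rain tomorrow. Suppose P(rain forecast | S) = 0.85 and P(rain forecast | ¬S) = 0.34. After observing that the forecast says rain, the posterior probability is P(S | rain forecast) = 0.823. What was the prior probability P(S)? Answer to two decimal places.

P(S) = 0.65

Bayes' rule in odds form gives O(S|E) = O(S)·[P(E|S)/P(E|¬S)], hence O(S) = O(S|E)/LR.
Posterior odds = 0.823/(1−0.823) = 4.6497. LR = 0.85/0.34 = 2.5000.
Prior odds = 4.6497/2.5000 = 1.8599, so P(S) = 1.8599/(1+1.8599) ≈ 0.65.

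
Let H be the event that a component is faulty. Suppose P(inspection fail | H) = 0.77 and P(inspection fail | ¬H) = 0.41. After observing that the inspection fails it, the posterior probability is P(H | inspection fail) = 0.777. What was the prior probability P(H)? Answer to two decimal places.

In odds form, posterior odds = prior odds × likelihood ratio, so prior odds = posterior odds ÷ LR.
Posterior odds = 0.777/(1−0.777) = 3.4843. LR = 0.77/0.41 = 1.8780.
Prior odds = 3.4843/1.8780 = 1.8553, so P(H) = 1.8553/(1+1.8553) ≈ 0.65.

P(H) = 0.65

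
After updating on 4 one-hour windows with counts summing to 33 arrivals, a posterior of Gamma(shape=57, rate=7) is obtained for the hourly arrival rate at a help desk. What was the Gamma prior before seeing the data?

Gamma(shape=24, rate=3)

Gamma–Poisson conjugacy: posterior shape = α + Σxᵢ, posterior rate = β + n.
So α = 57 − 33 = 24 and β = 7 − 4 = 3.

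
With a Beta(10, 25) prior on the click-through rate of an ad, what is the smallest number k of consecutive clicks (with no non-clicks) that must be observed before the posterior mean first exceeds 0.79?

k = 85

After k clicks and 0 non-clicks the posterior is Beta(10+k, 25), with mean (10+k)/(10+25+k).
Set (10+k)/(35+k) > 0.79 and solve: k > (0.79·35 − 10)/(1 − 0.79) = 84.048.
The smallest integer exceeding 84.048 is 85, and checking k=85: (95)/(120) = 0.7917 > 0.79.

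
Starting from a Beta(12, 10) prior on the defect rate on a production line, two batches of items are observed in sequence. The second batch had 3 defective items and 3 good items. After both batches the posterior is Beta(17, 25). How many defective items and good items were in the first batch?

2 defective items and 12 good items

Because Beta–binomial updating is additive in the counts, the combined data contributed (α_post−α_prior, β_post−β_prior) successes and failures.
Total across both batches: 17−12=5 defective items, 25−10=15 good items.
Subtract the second batch: 5−3=2 defective items and 15−3=12 good items.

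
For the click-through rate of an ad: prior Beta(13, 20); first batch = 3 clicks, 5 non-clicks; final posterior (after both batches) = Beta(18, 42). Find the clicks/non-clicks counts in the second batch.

2 clicks and 17 non-clicks

Because Beta–binomial updating is additive in the counts, the combined data contributed (α_post−α_prior, β_post−β_prior) successes and failures.
Total across both batches: 18−13=5 clicks, 42−20=22 non-clicks.
Subtract the first batch: 5−3=2 clicks and 22−5=17 non-clicks.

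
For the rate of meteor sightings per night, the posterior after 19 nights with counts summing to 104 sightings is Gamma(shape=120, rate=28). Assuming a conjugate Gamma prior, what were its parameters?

Gamma(shape=16, rate=9)

Gamma–Poisson conjugacy: posterior shape = α + Σxᵢ, posterior rate = β + n.
So α = 120 − 104 = 16 and β = 28 − 19 = 9.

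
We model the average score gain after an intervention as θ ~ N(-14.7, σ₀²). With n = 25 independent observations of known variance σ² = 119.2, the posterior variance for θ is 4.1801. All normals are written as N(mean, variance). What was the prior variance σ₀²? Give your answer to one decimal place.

σ₀² = 33.9

For the Normal–Normal model with known σ², precisions add: τ_n = τ₀ + n/σ².
So 1/σ₀² = 1/4.1801 − 25/119.2 = 0.239229 − 0.209732 = 0.029497.
Hence σ₀² = 1/0.029497 ≈ 33.9.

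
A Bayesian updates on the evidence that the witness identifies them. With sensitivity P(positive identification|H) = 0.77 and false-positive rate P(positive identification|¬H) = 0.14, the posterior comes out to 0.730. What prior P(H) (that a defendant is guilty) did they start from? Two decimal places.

In odds form, posterior odds = prior odds × likelihood ratio, so prior odds = posterior odds ÷ LR.
Posterior odds = 0.730/(1−0.730) = 2.7037. LR = 0.77/0.14 = 5.5000.
Prior odds = 2.7037/5.5000 = 0.4916, so P(H) = 0.4916/(1+0.4916) ≈ 0.33.

P(H) = 0.33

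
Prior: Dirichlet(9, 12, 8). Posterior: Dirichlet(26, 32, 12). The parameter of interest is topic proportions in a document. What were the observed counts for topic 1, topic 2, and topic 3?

For a Dirichlet(α) prior with multinomial counts c, the posterior is Dirichlet(α + c) componentwise.
Counts are posterior − prior componentwise: 26−9=17, 32−12=20, 12−8=4.

counts (17, 20, 4)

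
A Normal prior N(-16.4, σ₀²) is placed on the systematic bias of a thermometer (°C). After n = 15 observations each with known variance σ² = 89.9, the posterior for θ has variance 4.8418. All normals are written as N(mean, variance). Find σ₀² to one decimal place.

σ₀² = 25.2

Posterior precision equals prior precision plus data precision: 1/σ_n² = 1/σ₀² + n/σ².
So 1/σ₀² = 1/4.8418 − 15/89.9 = 0.206535 − 0.166852 = 0.039683.
Hence σ₀² = 1/0.039683 ≈ 25.2.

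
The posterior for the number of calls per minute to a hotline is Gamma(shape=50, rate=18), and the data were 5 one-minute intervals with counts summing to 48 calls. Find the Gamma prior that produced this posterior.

Gamma–Poisson conjugacy: posterior shape = α + Σxᵢ, posterior rate = β + n.
So α = 50 − 48 = 2 and β = 18 − 5 = 13.

Gamma(shape=2, rate=13)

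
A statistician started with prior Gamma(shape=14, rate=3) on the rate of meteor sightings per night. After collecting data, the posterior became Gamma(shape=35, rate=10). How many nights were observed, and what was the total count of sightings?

n = 7 nights with total 21 sightings

Gamma–Poisson conjugacy: posterior shape = α + Σxᵢ, posterior rate = β + n.
Matching: Σxᵢ = 35 − 14 = 21 and n = 10 − 3 = 7.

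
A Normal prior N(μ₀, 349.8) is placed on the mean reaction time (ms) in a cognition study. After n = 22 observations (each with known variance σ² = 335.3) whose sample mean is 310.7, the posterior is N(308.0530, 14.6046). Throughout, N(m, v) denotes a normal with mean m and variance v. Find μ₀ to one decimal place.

μ₀ = 247.3

The posterior mean is a precision-weighted average: μ_n = (τ₀μ₀ + τ_data·x̄)/(τ₀+τ_data), with τ₀=1/σ₀² and τ_data=n/σ².
Here τ₀ = 1/349.8 = 0.002859 and τ_data = 22/335.3 = 0.065613, so τ_n = 0.068472.
Rearranging for μ₀: μ₀ = (μ_n·τ_n − τ_data·x̄)/τ₀ = (308.0530·0.068472 − 0.065613·310.7) / 0.002859 = 0.707046/0.002859 ≈ 247.3.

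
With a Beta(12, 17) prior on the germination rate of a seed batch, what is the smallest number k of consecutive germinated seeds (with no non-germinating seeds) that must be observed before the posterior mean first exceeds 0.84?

After k germinated seeds and 0 non-germinating seeds the posterior is Beta(12+k, 17), with mean (12+k)/(12+17+k).
Set (12+k)/(29+k) > 0.84 and solve: k > (0.84·29 − 12)/(1 − 0.84) = 77.250.
The smallest integer exceeding 77.250 is 78, and checking k=78: (90)/(107) = 0.8411 > 0.84.

k = 78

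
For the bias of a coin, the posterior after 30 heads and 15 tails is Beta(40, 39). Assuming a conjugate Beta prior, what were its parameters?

Beta(10, 24)

Beta is conjugate to the binomial likelihood: posterior = Beta(a+s, b+f).
So a = 40 − 30 = 10 and b = 39 − 15 = 24.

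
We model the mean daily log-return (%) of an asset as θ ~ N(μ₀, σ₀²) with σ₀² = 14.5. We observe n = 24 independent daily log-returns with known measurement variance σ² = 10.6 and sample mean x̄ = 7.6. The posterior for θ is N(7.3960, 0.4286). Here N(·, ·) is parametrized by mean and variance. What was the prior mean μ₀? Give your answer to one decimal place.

The posterior mean is a precision-weighted average: μ_n = (τ₀μ₀ + τ_data·x̄)/(τ₀+τ_data), with τ₀=1/σ₀² and τ_data=n/σ².
Here τ₀ = 1/14.5 = 0.068966 and τ_data = 24/10.6 = 2.264151, so τ_n = 2.333117.
Rearranging for μ₀: μ₀ = (μ_n·τ_n − τ_data·x̄)/τ₀ = (7.3960·2.333117 − 2.264151·7.6) / 0.068966 = 0.048186/0.068966 ≈ 0.7.

μ₀ = 0.7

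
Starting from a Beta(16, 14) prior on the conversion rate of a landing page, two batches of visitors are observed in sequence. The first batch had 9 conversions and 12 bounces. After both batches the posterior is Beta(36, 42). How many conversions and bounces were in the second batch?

11 conversions and 16 bounces

Sequential conjugate updates are equivalent to a single update on the pooled data, so total successes = posterior α − prior α and total failures = posterior β − prior β.
Total across both batches: 36−16=20 conversions, 42−14=28 bounces.
Subtract the first batch: 20−9=11 conversions and 28−12=16 bounces.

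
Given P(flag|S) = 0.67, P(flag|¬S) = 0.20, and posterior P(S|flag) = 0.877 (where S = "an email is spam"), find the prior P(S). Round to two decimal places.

P(S) = 0.68

Bayes' rule in odds form gives O(S|E) = O(S)·[P(E|S)/P(E|¬S)], hence O(S) = O(S|E)/LR.
Posterior odds = 0.877/(1−0.877) = 7.1301. LR = 0.67/0.20 = 3.3500.
Prior odds = 7.1301/3.3500 = 2.1284, so P(S) = 2.1284/(1+2.1284) ≈ 0.68.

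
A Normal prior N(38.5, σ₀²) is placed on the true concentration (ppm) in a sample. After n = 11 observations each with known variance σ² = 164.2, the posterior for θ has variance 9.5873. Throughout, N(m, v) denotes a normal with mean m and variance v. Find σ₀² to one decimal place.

σ₀² = 26.8

Posterior precision equals prior precision plus data precision: 1/σ_n² = 1/σ₀² + n/σ².
So 1/σ₀² = 1/9.5873 − 11/164.2 = 0.104305 − 0.066991 = 0.037314.
Hence σ₀² = 1/0.037314 ≈ 26.8.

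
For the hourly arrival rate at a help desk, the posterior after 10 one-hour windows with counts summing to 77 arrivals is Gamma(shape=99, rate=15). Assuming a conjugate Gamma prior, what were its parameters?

Gamma(shape=22, rate=5)

A Gamma(α, β) prior (rate parametrization) on a Poisson rate with n observations summing to S gives posterior Gamma(α+S, β+n).
So α = 99 − 77 = 22 and β = 15 − 10 = 5.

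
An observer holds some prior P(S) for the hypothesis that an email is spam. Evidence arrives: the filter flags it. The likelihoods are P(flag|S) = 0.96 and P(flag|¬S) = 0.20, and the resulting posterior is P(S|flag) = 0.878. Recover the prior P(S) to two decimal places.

In odds form, posterior odds = prior odds × likelihood ratio, so prior odds = posterior odds ÷ LR.
Posterior odds = 0.878/(1−0.878) = 7.1967. LR = 0.96/0.20 = 4.8000.
Prior odds = 7.1967/4.8000 = 1.4993, so P(S) = 1.4993/(1+1.4993) ≈ 0.60.

P(S) = 0.60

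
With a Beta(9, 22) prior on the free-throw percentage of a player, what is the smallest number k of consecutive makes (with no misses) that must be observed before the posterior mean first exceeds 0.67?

k = 36

After k makes and 0 misses the posterior is Beta(9+k, 22), with mean (9+k)/(9+22+k).
Set (9+k)/(31+k) > 0.67 and solve: k > (0.67·31 − 9)/(1 − 0.67) = 35.667.
The smallest integer exceeding 35.667 is 36.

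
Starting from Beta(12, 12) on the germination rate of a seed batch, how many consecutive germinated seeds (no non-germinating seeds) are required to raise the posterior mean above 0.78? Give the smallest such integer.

k = 31

After k germinated seeds and 0 non-germinating seeds the posterior is Beta(12+k, 12), with mean (12+k)/(12+12+k).
Set (12+k)/(24+k) > 0.78 and solve: k > (0.78·24 − 12)/(1 − 0.78) = 30.545.
The smallest integer exceeding 30.545 is 31, and checking k=31: (43)/(55) = 0.7818 > 0.78.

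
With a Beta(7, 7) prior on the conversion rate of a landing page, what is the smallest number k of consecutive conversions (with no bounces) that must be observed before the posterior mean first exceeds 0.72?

After k conversions and 0 bounces the posterior is Beta(7+k, 7), with mean (7+k)/(7+7+k).
Set (7+k)/(14+k) > 0.72 and solve: k > (0.72·14 − 7)/(1 − 0.72) = 11.000.
The smallest integer exceeding 11.000 is 12, and checking k=12: (19)/(26) = 0.7308 > 0.72.

k = 12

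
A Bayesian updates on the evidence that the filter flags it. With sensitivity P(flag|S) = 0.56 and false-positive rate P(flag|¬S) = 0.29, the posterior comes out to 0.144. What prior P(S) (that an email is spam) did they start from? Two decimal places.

P(S) = 0.08

In odds form, posterior odds = prior odds × likelihood ratio, so prior odds = posterior odds ÷ LR.
Posterior odds = 0.144/(1−0.144) = 0.1682. LR = 0.56/0.29 = 1.9310.
Prior odds = 0.1682/1.9310 = 0.0871, so P(S) = 0.0871/(1+0.0871) ≈ 0.08.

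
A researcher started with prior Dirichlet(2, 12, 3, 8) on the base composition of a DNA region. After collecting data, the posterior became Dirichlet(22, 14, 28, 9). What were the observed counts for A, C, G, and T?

counts (20, 2, 25, 1)

For a Dirichlet(α) prior with multinomial counts c, the posterior is Dirichlet(α + c) componentwise.
Counts are posterior − prior componentwise: 22−2=20, 14−12=2, 28−3=25, 9−8=1.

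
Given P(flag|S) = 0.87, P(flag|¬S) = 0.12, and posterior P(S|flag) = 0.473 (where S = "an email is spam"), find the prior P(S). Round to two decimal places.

Bayes' rule in odds form gives O(S|E) = O(S)·[P(E|S)/P(E|¬S)], hence O(S) = O(S|E)/LR.
Posterior odds = 0.473/(1−0.473) = 0.8975. LR = 0.87/0.12 = 7.2500.
Prior odds = 0.8975/7.2500 = 0.1238, so P(S) = 0.1238/(1+0.1238) ≈ 0.11.

P(S) = 0.11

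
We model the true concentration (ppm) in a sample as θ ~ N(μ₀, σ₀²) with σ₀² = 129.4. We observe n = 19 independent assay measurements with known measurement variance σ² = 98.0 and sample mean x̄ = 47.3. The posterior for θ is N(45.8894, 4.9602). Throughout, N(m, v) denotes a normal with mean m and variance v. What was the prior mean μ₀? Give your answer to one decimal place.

μ₀ = 10.5

With known observation variance, the Normal–Normal posterior has precision τ_n = τ₀ + n/σ² and mean μ_n = (τ₀μ₀ + (n/σ²)x̄)/τ_n.
Here τ₀ = 1/129.4 = 0.007728 and τ_data = 19/98.0 = 0.193878, so τ_n = 0.201606.
Rearranging for μ₀: μ₀ = (μ_n·τ_n − τ_data·x̄)/τ₀ = (45.8894·0.201606 − 0.193878·47.3) / 0.007728 = 0.081149/0.007728 ≈ 10.5.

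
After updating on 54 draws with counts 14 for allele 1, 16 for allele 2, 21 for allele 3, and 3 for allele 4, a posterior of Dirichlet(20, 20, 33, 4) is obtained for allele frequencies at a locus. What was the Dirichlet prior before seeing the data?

For a Dirichlet(α) prior with multinomial counts c, the posterior is Dirichlet(α + c) componentwise.
Subtract each count from the matching posterior parameter: 20−14=6, 20−16=4, 33−21=12, 4−3=1.

Dirichlet(6, 4, 12, 1)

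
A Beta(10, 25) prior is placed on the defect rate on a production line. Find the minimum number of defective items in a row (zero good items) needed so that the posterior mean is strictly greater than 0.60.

After k defective items and 0 good items the posterior is Beta(10+k, 25), with mean (10+k)/(10+25+k).
Set (10+k)/(35+k) > 0.60 and solve: k > (0.60·35 − 10)/(1 − 0.60) = 27.500.
The smallest integer exceeding 27.500 is 28, and checking k=28: (38)/(63) = 0.6032 > 0.60.

k = 28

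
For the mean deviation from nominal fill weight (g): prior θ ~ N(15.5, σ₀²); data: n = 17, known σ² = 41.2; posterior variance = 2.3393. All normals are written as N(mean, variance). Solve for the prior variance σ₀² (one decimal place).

σ₀² = 67.3

Posterior precision equals prior precision plus data precision: 1/σ_n² = 1/σ₀² + n/σ².
So 1/σ₀² = 1/2.3393 − 17/41.2 = 0.427478 − 0.412621 = 0.014857.
Hence σ₀² = 1/0.014857 ≈ 67.3.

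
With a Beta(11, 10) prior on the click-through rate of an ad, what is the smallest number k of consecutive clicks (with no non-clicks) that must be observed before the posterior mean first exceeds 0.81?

After k clicks and 0 non-clicks the posterior is Beta(11+k, 10), with mean (11+k)/(11+10+k).
Set (11+k)/(21+k) > 0.81 and solve: k > (0.81·21 − 11)/(1 − 0.81) = 31.632.
The smallest integer exceeding 31.632 is 32, and checking k=32: (43)/(53) = 0.8113 > 0.81.

k = 32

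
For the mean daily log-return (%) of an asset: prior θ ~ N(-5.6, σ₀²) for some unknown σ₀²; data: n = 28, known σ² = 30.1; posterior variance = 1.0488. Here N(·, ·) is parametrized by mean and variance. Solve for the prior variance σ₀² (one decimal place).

σ₀² = 43.0

For the Normal–Normal model with known σ², precisions add: τ_n = τ₀ + n/σ².
So 1/σ₀² = 1/1.0488 − 28/30.1 = 0.953471 − 0.930233 = 0.023238.
Hence σ₀² = 1/0.023238 ≈ 43.0.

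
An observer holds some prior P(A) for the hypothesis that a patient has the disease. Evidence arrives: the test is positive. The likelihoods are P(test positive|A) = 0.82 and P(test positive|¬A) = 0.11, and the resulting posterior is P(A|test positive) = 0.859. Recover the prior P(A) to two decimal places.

P(A) = 0.45

Bayes' rule in odds form gives O(A|E) = O(A)·[P(E|A)/P(E|¬A)], hence O(A) = O(A|E)/LR.
Posterior odds = 0.859/(1−0.859) = 6.0922. LR = 0.82/0.11 = 7.4545.
Prior odds = 6.0922/7.4545 = 0.8173, so P(A) = 0.8173/(1+0.8173) ≈ 0.45.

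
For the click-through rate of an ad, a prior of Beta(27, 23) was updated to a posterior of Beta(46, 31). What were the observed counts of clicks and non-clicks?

Under Beta–binomial conjugacy the posterior parameters are (α+s, β+f).
So s = 46 − 27 = 19 and f = 31 − 23 = 8.

19 clicks and 8 non-clicks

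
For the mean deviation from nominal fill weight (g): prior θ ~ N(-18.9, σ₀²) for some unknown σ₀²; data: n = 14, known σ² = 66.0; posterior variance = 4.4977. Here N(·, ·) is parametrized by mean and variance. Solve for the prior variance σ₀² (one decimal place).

Posterior precision equals prior precision plus data precision: 1/σ_n² = 1/σ₀² + n/σ².
So 1/σ₀² = 1/4.4977 − 14/66.0 = 0.222336 − 0.212121 = 0.010215.
Hence σ₀² = 1/0.010215 ≈ 97.9.

σ₀² = 97.9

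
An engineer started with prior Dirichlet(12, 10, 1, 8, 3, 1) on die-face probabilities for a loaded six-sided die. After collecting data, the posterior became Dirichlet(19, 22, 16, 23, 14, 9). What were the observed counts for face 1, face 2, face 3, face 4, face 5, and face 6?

counts (7, 12, 15, 15, 11, 8)

For a Dirichlet(α) prior with multinomial counts c, the posterior is Dirichlet(α + c) componentwise.
Counts are posterior − prior componentwise: 19−12=7, 22−10=12, 16−1=15, 23−8=15, 14−3=11, 9−1=8.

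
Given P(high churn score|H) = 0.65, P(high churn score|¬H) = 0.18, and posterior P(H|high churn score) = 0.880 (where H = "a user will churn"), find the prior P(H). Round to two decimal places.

P(H) = 0.67

Bayes' rule in odds form gives O(H|E) = O(H)·[P(E|H)/P(E|¬H)], hence O(H) = O(H|E)/LR.
Posterior odds = 0.880/(1−0.880) = 7.3333. LR = 0.65/0.18 = 3.6111.
Prior odds = 7.3333/3.6111 = 2.0308, so P(H) = 2.0308/(1+2.0308) ≈ 0.67.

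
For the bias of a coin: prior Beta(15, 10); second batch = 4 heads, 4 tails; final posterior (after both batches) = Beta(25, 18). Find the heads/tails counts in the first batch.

6 heads and 4 tails

Because Beta–binomial updating is additive in the counts, the combined data contributed (α_post−α_prior, β_post−β_prior) successes and failures.
Total across both batches: 25−15=10 heads, 18−10=8 tails.
Subtract the second batch: 10−4=6 heads and 8−4=4 tails.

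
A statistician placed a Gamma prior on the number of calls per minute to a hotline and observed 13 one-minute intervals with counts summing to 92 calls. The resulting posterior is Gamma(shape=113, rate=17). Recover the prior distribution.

A Gamma(α, β) prior (rate parametrization) on a Poisson rate with n observations summing to S gives posterior Gamma(α+S, β+n).
So α = 113 − 92 = 21 and β = 17 − 13 = 4.

Gamma(shape=21, rate=4)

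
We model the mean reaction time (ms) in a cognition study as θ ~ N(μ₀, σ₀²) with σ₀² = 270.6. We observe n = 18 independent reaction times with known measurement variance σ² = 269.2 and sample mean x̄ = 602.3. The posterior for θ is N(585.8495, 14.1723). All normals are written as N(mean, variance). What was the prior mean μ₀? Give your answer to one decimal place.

μ₀ = 288.2

With known observation variance, the Normal–Normal posterior has precision τ_n = τ₀ + n/σ² and mean μ_n = (τ₀μ₀ + (n/σ²)x̄)/τ_n.
Here τ₀ = 1/270.6 = 0.003695 and τ_data = 18/269.2 = 0.066865, so τ_n = 0.070560.
Rearranging for μ₀: μ₀ = (μ_n·τ_n − τ_data·x̄)/τ₀ = (585.8495·0.070560 − 0.066865·602.3) / 0.003695 = 1.064751/0.003695 ≈ 288.2.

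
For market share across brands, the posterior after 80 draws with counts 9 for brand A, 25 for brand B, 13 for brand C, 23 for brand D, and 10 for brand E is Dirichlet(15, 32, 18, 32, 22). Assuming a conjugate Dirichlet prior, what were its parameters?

Dirichlet(6, 7, 5, 9, 12)

For a Dirichlet(α) prior with multinomial counts c, the posterior is Dirichlet(α + c) componentwise.
Subtract each count from the matching posterior parameter: 15−9=6, 32−25=7, 18−13=5, 32−23=9, 22−10=12.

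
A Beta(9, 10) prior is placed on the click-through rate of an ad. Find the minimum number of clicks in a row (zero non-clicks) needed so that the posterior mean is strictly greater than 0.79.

After k clicks and 0 non-clicks the posterior is Beta(9+k, 10), with mean (9+k)/(9+10+k).
Set (9+k)/(19+k) > 0.79 and solve: k > (0.79·19 − 9)/(1 − 0.79) = 28.619.
The smallest integer exceeding 28.619 is 29, and checking k=29: (38)/(48) = 0.7917 > 0.79.

k = 29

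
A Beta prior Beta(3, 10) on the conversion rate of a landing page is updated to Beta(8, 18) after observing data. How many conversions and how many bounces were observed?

A Beta(a, b) prior with s successes and f failures in binomial data gives a Beta(a+s, b+f) posterior.
So s = 8 − 3 = 5 and f = 18 − 10 = 8.

5 conversions and 8 bounces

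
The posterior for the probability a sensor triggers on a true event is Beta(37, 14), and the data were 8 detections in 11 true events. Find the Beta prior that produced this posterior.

Beta is conjugate to the binomial likelihood: posterior = Beta(a+s, b+f).
Subtract the data counts: 37−8=29, 14−3=11.

Beta(29, 11)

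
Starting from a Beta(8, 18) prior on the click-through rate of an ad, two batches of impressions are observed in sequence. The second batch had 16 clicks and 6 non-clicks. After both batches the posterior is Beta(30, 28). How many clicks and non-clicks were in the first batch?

Sequential conjugate updates are equivalent to a single update on the pooled data, so total successes = posterior α − prior α and total failures = posterior β − prior β.
Total across both batches: 30−8=22 clicks, 28−18=10 non-clicks.
Subtract the second batch: 22−16=6 clicks and 10−6=4 non-clicks.

6 clicks and 4 non-clicks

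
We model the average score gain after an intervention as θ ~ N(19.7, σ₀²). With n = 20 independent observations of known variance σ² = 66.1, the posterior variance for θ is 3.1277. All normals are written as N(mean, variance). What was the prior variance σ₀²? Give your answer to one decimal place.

For the Normal–Normal model with known σ², precisions add: τ_n = τ₀ + n/σ².
So 1/σ₀² = 1/3.1277 − 20/66.1 = 0.319724 − 0.302572 = 0.017152.
Hence σ₀² = 1/0.017152 ≈ 58.3.

σ₀² = 58.3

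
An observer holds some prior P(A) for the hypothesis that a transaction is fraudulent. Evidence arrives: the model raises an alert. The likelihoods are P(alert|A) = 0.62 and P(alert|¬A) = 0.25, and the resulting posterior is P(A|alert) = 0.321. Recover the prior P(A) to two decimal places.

Bayes' rule in odds form gives O(A|E) = O(A)·[P(E|A)/P(E|¬A)], hence O(A) = O(A|E)/LR.
Posterior odds = 0.321/(1−0.321) = 0.4728. LR = 0.62/0.25 = 2.4800.
Prior odds = 0.4728/2.4800 = 0.1906, so P(A) = 0.1906/(1+0.1906) ≈ 0.16.

P(A) = 0.16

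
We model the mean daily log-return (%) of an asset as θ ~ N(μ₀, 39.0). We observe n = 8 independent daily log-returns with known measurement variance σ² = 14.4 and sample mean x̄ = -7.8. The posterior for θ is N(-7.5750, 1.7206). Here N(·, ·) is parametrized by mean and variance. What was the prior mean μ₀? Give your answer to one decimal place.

With known observation variance, the Normal–Normal posterior has precision τ_n = τ₀ + n/σ² and mean μ_n = (τ₀μ₀ + (n/σ²)x̄)/τ_n.
Here τ₀ = 1/39.0 = 0.025641 and τ_data = 8/14.4 = 0.555556, so τ_n = 0.581197.
Rearranging for μ₀: μ₀ = (μ_n·τ_n − τ_data·x̄)/τ₀ = (-7.5750·0.581197 − 0.555556·-7.8) / 0.025641 = -0.069230/0.025641 ≈ -2.7.

μ₀ = -2.7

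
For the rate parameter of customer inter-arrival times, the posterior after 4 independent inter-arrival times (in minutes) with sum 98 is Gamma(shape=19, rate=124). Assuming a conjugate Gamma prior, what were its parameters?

Gamma–exponential conjugacy: posterior shape = α + n, posterior rate = β + Σtᵢ.
So α = 19 − 4 = 15 and β = 124 − 98 = 26.

Gamma(shape=15, rate=26)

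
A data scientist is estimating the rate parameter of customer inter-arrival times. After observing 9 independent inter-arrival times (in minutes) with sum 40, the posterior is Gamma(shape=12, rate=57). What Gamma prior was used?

Gamma(shape=3, rate=17)

For an exponential likelihood with a Gamma(α, β) prior on the rate, n observations with total T give posterior Gamma(α+n, β+T).
So α = 12 − 9 = 3 and β = 57 − 40 = 17.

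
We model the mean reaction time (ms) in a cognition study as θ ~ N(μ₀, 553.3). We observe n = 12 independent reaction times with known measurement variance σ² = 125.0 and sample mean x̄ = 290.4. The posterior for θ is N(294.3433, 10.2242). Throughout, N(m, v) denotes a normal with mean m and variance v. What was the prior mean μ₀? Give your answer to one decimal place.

The posterior mean is a precision-weighted average: μ_n = (τ₀μ₀ + τ_data·x̄)/(τ₀+τ_data), with τ₀=1/σ₀² and τ_data=n/σ².
Here τ₀ = 1/553.3 = 0.001807 and τ_data = 12/125.0 = 0.096000, so τ_n = 0.097807.
Rearranging for μ₀: μ₀ = (μ_n·τ_n − τ_data·x̄)/τ₀ = (294.3433·0.097807 − 0.096000·290.4) / 0.001807 = 0.910435/0.001807 ≈ 503.8.

μ₀ = 503.8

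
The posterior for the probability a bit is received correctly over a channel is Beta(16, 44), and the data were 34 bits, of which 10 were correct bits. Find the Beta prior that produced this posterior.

Beta(6, 20)

Under Beta–binomial conjugacy the posterior parameters are (a+s, b+f).
So a = 16 − 10 = 6 and b = 44 − 24 = 20.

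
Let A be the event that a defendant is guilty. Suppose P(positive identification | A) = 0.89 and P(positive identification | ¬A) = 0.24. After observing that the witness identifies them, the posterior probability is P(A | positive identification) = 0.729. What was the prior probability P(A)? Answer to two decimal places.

P(A) = 0.42

Bayes' rule in odds form gives O(A|E) = O(A)·[P(E|A)/P(E|¬A)], hence O(A) = O(A|E)/LR.
Posterior odds = 0.729/(1−0.729) = 2.6900. LR = 0.89/0.24 = 3.7083.
Prior odds = 2.6900/3.7083 = 0.7254, so P(A) = 0.7254/(1+0.7254) ≈ 0.42.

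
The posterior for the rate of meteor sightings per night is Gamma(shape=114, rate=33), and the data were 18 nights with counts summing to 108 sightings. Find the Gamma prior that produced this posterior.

A Gamma(α, β) prior (rate parametrization) on a Poisson rate with n observations summing to S gives posterior Gamma(α+S, β+n).
So α = 114 − 108 = 6 and β = 33 − 18 = 15.

Gamma(shape=6, rate=15)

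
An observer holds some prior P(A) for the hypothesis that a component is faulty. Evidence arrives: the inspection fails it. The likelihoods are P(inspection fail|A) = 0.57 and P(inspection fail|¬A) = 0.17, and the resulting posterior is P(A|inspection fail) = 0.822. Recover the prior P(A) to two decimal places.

Bayes' rule in odds form gives O(A|E) = O(A)·[P(E|A)/P(E|¬A)], hence O(A) = O(A|E)/LR.
Posterior odds = 0.822/(1−0.822) = 4.6180. LR = 0.57/0.17 = 3.3529.
Prior odds = 4.6180/3.3529 = 1.3773, so P(A) = 1.3773/(1+1.3773) ≈ 0.58.

P(A) = 0.58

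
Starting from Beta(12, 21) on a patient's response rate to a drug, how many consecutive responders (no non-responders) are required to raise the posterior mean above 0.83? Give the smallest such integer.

After k responders and 0 non-responders the posterior is Beta(12+k, 21), with mean (12+k)/(12+21+k).
Set (12+k)/(33+k) > 0.83 and solve: k > (0.83·33 − 12)/(1 − 0.83) = 90.529.
The smallest integer exceeding 90.529 is 91.

k = 91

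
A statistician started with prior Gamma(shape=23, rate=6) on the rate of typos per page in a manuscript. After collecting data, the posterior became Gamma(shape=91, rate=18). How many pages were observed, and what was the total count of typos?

A Gamma(α, β) prior (rate parametrization) on a Poisson rate with n observations summing to S gives posterior Gamma(α+S, β+n).
Matching: Σxᵢ = 91 − 23 = 68 and n = 18 − 6 = 12.

n = 12 pages with total 68 typos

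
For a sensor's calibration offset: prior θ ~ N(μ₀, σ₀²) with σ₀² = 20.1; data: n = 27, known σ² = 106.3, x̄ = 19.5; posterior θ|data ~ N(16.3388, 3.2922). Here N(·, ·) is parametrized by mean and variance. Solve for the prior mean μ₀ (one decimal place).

μ₀ = 0.2

With known observation variance, the Normal–Normal posterior has precision τ_n = τ₀ + n/σ² and mean μ_n = (τ₀μ₀ + (n/σ²)x̄)/τ_n.
Here τ₀ = 1/20.1 = 0.049751 and τ_data = 27/106.3 = 0.253998, so τ_n = 0.303749.
Rearranging for μ₀: μ₀ = (μ_n·τ_n − τ_data·x̄)/τ₀ = (16.3388·0.303749 − 0.253998·19.5) / 0.049751 = 0.009933/0.049751 ≈ 0.2.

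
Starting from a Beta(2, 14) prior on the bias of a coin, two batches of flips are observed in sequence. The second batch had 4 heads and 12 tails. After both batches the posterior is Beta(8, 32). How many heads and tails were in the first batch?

Because Beta–binomial updating is additive in the counts, the combined data contributed (α_post−α_prior, β_post−β_prior) successes and failures.
Total across both batches: 8−2=6 heads, 32−14=18 tails.
Subtract the second batch: 6−4=2 heads and 18−12=6 tails.

2 heads and 6 tails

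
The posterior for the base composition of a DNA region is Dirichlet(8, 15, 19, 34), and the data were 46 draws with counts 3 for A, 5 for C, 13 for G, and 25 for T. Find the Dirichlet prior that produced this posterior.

For a Dirichlet(α) prior with multinomial counts c, the posterior is Dirichlet(α + c) componentwise.
Subtract each count from the matching posterior parameter: 8−3=5, 15−5=10, 19−13=6, 34−25=9.

Dirichlet(5, 10, 6, 9)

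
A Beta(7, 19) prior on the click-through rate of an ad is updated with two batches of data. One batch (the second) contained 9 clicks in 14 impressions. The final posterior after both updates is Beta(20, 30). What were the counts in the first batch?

Sequential conjugate updates are equivalent to a single update on the pooled data, so total successes = posterior α − prior α and total failures = posterior β − prior β.
Total across both batches: 20−7=13 clicks, 30−19=11 non-clicks.
Subtract the second batch: 13−9=4 clicks and 11−5=6 non-clicks.

4 clicks and 6 non-clicks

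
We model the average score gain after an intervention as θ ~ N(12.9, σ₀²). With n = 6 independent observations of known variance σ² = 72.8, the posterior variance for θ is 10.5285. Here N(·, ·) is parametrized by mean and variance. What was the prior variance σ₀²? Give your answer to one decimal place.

σ₀² = 79.6

For the Normal–Normal model with known σ², precisions add: τ_n = τ₀ + n/σ².
So 1/σ₀² = 1/10.5285 − 6/72.8 = 0.094980 − 0.082418 = 0.012562.
Hence σ₀² = 1/0.012562 ≈ 79.6.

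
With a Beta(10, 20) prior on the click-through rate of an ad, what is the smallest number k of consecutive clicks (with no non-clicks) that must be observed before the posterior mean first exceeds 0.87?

After k clicks and 0 non-clicks the posterior is Beta(10+k, 20), with mean (10+k)/(10+20+k).
Set (10+k)/(30+k) > 0.87 and solve: k > (0.87·30 − 10)/(1 − 0.87) = 123.846.
The smallest integer exceeding 123.846 is 124, and checking k=124: (134)/(154) = 0.8701 > 0.87.

k = 124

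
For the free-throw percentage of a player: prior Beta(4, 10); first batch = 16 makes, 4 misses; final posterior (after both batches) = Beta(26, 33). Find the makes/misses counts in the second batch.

Sequential conjugate updates are equivalent to a single update on the pooled data, so total successes = posterior α − prior α and total failures = posterior β − prior β.
Total across both batches: 26−4=22 makes, 33−10=23 misses.
Subtract the first batch: 22−16=6 makes and 23−4=19 misses.

6 makes and 19 misses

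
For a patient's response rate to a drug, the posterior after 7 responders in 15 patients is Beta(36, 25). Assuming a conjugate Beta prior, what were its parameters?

Under Beta–binomial conjugacy the posterior parameters are (a+s, b+f).
So a = 36 − 7 = 29 and b = 25 − 8 = 17.

Beta(29, 17)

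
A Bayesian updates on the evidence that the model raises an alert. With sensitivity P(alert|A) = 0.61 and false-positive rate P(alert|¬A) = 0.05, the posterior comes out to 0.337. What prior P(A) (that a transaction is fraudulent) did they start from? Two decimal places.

P(A) = 0.04

Bayes' rule in odds form gives O(A|E) = O(A)·[P(E|A)/P(E|¬A)], hence O(A) = O(A|E)/LR.
Posterior odds = 0.337/(1−0.337) = 0.5083. LR = 0.61/0.05 = 12.2000.
Prior odds = 0.5083/12.2000 = 0.0417, so P(A) = 0.0417/(1+0.0417) ≈ 0.04.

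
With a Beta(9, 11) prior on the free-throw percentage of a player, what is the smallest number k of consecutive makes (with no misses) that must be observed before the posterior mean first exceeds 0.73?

After k makes and 0 misses the posterior is Beta(9+k, 11), with mean (9+k)/(9+11+k).
Set (9+k)/(20+k) > 0.73 and solve: k > (0.73·20 − 9)/(1 − 0.73) = 20.741.
The smallest integer exceeding 20.741 is 21.

k = 21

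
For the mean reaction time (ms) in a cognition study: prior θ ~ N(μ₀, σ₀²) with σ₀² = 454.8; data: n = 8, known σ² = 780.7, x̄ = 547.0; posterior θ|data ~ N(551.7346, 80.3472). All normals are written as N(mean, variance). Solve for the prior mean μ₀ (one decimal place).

μ₀ = 573.8

With known observation variance, the Normal–Normal posterior has precision τ_n = τ₀ + n/σ² and mean μ_n = (τ₀μ₀ + (n/σ²)x̄)/τ_n.
Here τ₀ = 1/454.8 = 0.002199 and τ_data = 8/780.7 = 0.010247, so τ_n = 0.012446.
Rearranging for μ₀: μ₀ = (μ_n·τ_n − τ_data·x̄)/τ₀ = (551.7346·0.012446 − 0.010247·547.0) / 0.002199 = 1.261780/0.002199 ≈ 573.8.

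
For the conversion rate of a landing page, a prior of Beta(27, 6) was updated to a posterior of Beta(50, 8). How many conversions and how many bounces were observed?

A Beta(α, β) prior with s successes and f failures in binomial data gives a Beta(α+s, β+f) posterior.
So s = 50 − 27 = 23 and f = 8 − 6 = 2.

23 conversions and 2 bounces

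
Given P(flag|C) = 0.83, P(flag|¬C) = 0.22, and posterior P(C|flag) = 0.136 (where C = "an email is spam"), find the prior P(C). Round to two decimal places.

Bayes' rule in odds form gives O(C|E) = O(C)·[P(E|C)/P(E|¬C)], hence O(C) = O(C|E)/LR.
Posterior odds = 0.136/(1−0.136) = 0.1574. LR = 0.83/0.22 = 3.7727.
Prior odds = 0.1574/3.7727 = 0.0417, so P(C) = 0.0417/(1+0.0417) ≈ 0.04.

P(C) = 0.04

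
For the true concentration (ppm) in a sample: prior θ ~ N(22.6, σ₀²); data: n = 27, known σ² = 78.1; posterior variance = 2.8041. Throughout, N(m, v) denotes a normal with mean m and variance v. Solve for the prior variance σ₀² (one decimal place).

Posterior precision equals prior precision plus data precision: 1/σ_n² = 1/σ₀² + n/σ².
So 1/σ₀² = 1/2.8041 − 27/78.1 = 0.356621 − 0.345711 = 0.010910.
Hence σ₀² = 1/0.010910 ≈ 91.7.

σ₀² = 91.7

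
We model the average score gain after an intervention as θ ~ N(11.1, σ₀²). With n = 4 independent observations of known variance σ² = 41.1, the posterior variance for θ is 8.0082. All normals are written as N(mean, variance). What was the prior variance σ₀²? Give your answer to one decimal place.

Posterior precision equals prior precision plus data precision: 1/σ_n² = 1/σ₀² + n/σ².
So 1/σ₀² = 1/8.0082 − 4/41.1 = 0.124872 − 0.097324 = 0.027548.
Hence σ₀² = 1/0.027548 ≈ 36.3.

σ₀² = 36.3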